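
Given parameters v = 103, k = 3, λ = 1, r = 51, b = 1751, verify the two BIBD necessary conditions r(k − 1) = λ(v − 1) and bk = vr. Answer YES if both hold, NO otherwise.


Condition (i): r(k − 1) = 51·2 = 102; λ(v − 1) = 1·102 = 102. Match? YES.
Condition (ii): bk = 1751·3 = 5253; vr = 103·51 = 5253. Match? YES.
Both conditions hold? YES.

YES


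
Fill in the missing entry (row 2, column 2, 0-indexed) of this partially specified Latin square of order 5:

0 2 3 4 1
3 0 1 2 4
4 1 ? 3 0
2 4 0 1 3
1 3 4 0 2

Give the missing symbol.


Row 2 contains symbols [0, 1, 3, 4] — missing [2].
Column 2 contains symbols [0, 1, 3, 4] — missing [2].
The missing symbol must appear in both missing sets; intersection = [2].
Therefore the hidden value is 2.

Missing value = 2.


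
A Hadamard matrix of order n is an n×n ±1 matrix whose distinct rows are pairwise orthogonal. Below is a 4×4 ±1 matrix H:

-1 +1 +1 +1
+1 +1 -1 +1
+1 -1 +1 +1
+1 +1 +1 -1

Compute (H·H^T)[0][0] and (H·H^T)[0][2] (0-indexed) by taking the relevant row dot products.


Row 0 of H: [-1, 1, 1, 1].
Row 2 of H: [1, -1, 1, 1].
(H·H^T)[0][0] = Σ_j H[0][j]·H[0][j] = (-1)² + (1)² + (1)² + (1)² = 1 + 1 + 1 + 1 = 4.
(H·H^T)[0][2] = Σ_j H[0][j]·H[2][j] = (-1)·(1) + (1)·(-1) + (1)·(1) + (1)·(1) = -1 + -1 + 1 + 1 = 0.
So rows 0 and 2 are orthogonal; the diagonal entry equals n = 4.

(0,0) entry = 4; (0,2) entry = 0.


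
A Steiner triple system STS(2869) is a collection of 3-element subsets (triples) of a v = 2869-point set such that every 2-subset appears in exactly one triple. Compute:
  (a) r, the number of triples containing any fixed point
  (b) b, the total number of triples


An STS(v) is a 2-(v, 3, 1) BIBD: block size k = 3, λ = 1.
Replication: r(k − 1) = λ(v − 1) ⇒ r·2 = 2869 − 1 = 2868 ⇒ r = 1434.
Block count: b = v(v − 1)/6 = 2869·2868/6 = 8228292/6 = 1371382.

r = 1434, b = 1371382.


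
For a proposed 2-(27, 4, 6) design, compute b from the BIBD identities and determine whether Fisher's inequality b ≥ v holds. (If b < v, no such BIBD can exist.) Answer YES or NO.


r = λ(v − 1)/(k − 1) = 6·26/3 = 52.
b = vr/k = 27·52/4 = 351.
Fisher's inequality: b ≥ v ⇔ 351 ≥ 27? YES.

YES


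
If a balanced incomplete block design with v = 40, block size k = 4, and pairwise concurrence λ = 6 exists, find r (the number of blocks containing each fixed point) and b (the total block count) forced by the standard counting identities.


Any 2-(v, k, λ) BIBD satisfies two necessary conditions:
  (i)  Each point sits in r blocks, and counting incidences through any fixed point gives r(k − 1) = λ(v − 1), so r = λ(v − 1)/(k − 1).
  (ii) Total incidences bk = vr, so b = vr/k.
Step 1: r = λ(v − 1)/(k − 1) = 6·(40 − 1)/(4 − 1) = 6·39/3 = 234/3 = 78.
Step 2: b = vr/k = 40·78/4 = 3120/4 = 780.
Check integrality: r = 78 ∈ Z ✓, b = 780 ∈ Z ✓.
(These identities are necessary conditions: they determine r and b for any design with these parameters, but do not by themselves prove that one exists.)

r = 78, b = 780.


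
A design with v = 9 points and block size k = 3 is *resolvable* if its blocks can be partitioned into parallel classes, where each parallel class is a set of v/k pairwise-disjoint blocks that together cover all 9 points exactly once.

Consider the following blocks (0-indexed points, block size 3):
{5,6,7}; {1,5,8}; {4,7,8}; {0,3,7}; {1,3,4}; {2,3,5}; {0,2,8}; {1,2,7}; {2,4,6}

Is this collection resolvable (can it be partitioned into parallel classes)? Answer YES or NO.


v = 9, block size k = 3, number of blocks = 9.
For resolvability, blocks must partition into parallel classes of size v/k = 3.
Total blocks must therefore be a multiple of 3: 9 = 3·3 + 0 ⇒ divisible ✓.
Consider block {4,7,8}. The only other block(s) in the collection disjoint from it are {2,3,5} — just 1 block(s). Any parallel class containing {4,7,8} would need 2 other blocks each disjoint from it, so no parallel class of size 3 can contain {4,7,8}.
Since every block must belong to some parallel class in a resolution, the collection cannot be partitioned into parallel classes.
Resolvable? NO.

NO


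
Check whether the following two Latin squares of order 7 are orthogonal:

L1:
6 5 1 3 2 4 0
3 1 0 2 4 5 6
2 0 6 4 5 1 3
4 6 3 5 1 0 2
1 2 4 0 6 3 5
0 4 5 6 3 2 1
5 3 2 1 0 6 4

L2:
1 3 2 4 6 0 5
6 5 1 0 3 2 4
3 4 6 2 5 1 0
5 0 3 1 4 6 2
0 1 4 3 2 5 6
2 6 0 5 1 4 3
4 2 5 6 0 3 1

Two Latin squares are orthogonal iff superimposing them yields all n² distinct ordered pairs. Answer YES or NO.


Form the n² = 49 superimposed pairs (L1[i][j], L2[i][j]), row by row (rows and columns indexed from 0):
row 0: (6,1) (5,3) (1,2) (3,4) (2,6) (4,0) (0,5)
row 1: (3,6) (1,5) (0,1) (2,0) (4,3) (5,2) (6,4)
row 2: (2,3) (0,4) (6,6) (4,2) (5,5) (1,1) (3,0)
row 3: (4,5) (6,0) (3,3) (5,1) (1,4) (0,6) (2,2)
row 4: (1,0) (2,1) (4,4) (0,3) (6,2) (3,5) (5,6)
row 5: (0,2) (4,6) (5,0) (6,5) (3,1) (2,4) (1,3)
row 6: (5,4) (3,2) (2,5) (1,6) (0,0) (6,3) (4,1)
Orthogonality requires all 49 pairs distinct.
Check by first coordinate: for each symbol s of L1, list the L2 entries in the n cells where L1 = s; they must all differ.
  L1 = 0: L2 entries (in reading order) 5, 1, 4, 6, 3, 2, 0 — all 7 distinct ✓
  L1 = 1: L2 entries (in reading order) 2, 5, 1, 4, 0, 3, 6 — all 7 distinct ✓
  L1 = 2: L2 entries (in reading order) 6, 0, 3, 2, 1, 4, 5 — all 7 distinct ✓
  L1 = 3: L2 entries (in reading order) 4, 6, 0, 3, 5, 1, 2 — all 7 distinct ✓
  L1 = 4: L2 entries (in reading order) 0, 3, 2, 5, 4, 6, 1 — all 7 distinct ✓
  L1 = 5: L2 entries (in reading order) 3, 2, 5, 1, 6, 0, 4 — all 7 distinct ✓
  L1 = 6: L2 entries (in reading order) 1, 4, 6, 0, 2, 5, 3 — all 7 distinct ✓
Every symbol of L1 meets every symbol of L2 exactly once, so all 49 pairs are distinct (49 of 49).
Conclusion: YES.

YES


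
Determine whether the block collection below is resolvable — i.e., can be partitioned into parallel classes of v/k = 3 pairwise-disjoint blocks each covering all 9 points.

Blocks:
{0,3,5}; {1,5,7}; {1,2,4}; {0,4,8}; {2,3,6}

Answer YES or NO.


v = 9, block size k = 3, number of blocks = 5.
For resolvability, blocks must partition into parallel classes of size v/k = 3.
Total blocks must therefore be a multiple of 3: 5 = 3·1 + 2 ⇒ not divisible ✗.
Resolvable? NO.

NO


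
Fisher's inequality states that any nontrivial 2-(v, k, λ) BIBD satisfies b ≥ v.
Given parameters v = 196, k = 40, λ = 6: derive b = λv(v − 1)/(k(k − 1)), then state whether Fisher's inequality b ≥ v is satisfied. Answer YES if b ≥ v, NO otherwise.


r = λ(v − 1)/(k − 1) = 6·195/39 = 30.
b = vr/k = 196·30/40 = 147.
Fisher's inequality: b ≥ v ⇔ 147 ≥ 196? NO.

NO


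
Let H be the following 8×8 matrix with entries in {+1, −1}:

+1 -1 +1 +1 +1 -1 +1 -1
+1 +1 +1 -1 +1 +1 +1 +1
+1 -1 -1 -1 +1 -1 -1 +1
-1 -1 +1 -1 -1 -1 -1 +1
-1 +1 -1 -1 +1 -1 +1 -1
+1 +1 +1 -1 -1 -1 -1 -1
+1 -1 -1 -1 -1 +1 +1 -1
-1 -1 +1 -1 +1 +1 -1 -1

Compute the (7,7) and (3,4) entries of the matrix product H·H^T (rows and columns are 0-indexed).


Row 3 of H: [-1, -1, 1, -1, -1, -1, -1, 1].
Row 4 of H: [-1, 1, -1, -1, 1, -1, 1, -1].
Row 7 of H: [-1, -1, 1, -1, 1, 1, -1, -1].
(H·H^T)[7][7] = Σ_j H[7][j]·H[7][j] = (-1)² + (-1)² + (1)² + (-1)² + (1)² + (1)² + (-1)² + (-1)² = 1 + 1 + 1 + 1 + 1 + 1 + 1 + 1 = 8.
(H·H^T)[3][4] = Σ_j H[3][j]·H[4][j] = (-1)·(-1) + (-1)·(1) + (1)·(-1) + (-1)·(-1) + (-1)·(1) + (-1)·(-1) + (-1)·(1) + (1)·(-1) = 1 + -1 + -1 + 1 + -1 + 1 + -1 + -1 = -2.
Rows 3 and 4 are not orthogonal (dot product = -2 ≠ 0), so H is not a Hadamard matrix.

(7,7) entry = 8; (3,4) entry = -2.


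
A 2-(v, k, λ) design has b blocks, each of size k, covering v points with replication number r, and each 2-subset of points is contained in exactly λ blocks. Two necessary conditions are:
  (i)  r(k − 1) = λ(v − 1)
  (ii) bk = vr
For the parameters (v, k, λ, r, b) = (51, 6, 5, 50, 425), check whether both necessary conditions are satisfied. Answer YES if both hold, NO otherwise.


Condition (i): r(k − 1) = 50·5 = 250; λ(v − 1) = 5·50 = 250. Match? YES.
Condition (ii): bk = 425·6 = 2550; vr = 51·50 = 2550. Match? YES.
Both conditions hold? YES.

YES


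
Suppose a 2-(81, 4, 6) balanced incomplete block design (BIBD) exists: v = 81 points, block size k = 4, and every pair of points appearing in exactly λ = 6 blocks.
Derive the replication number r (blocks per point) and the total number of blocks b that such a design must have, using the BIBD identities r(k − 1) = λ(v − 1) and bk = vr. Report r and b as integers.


Any 2-(v, k, λ) BIBD satisfies two necessary conditions:
  (i)  Each point sits in r blocks, and counting incidences through any fixed point gives r(k − 1) = λ(v − 1), so r = λ(v − 1)/(k − 1).
  (ii) Total incidences bk = vr, so b = vr/k.
Step 1: r = λ(v − 1)/(k − 1) = 6·(81 − 1)/(4 − 1) = 6·80/3 = 480/3 = 160.
Step 2: b = vr/k = 81·160/4 = 12960/4 = 3240.
Check integrality: r = 160 ∈ Z ✓, b = 3240 ∈ Z ✓.
(These identities are necessary conditions: they determine r and b for any design with these parameters, but do not by themselves prove that one exists.)

r = 160, b = 3240.


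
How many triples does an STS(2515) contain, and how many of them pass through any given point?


An STS(v) is a 2-(v, 3, 1) BIBD: block size k = 3, λ = 1.
Replication: r(k − 1) = λ(v − 1) ⇒ r·2 = 2515 − 1 = 2514 ⇒ r = 1257.
Block count: bk = vr ⇒ b·3 = 2515·1257 = 3161355 ⇒ b = 1053785.

r = 1257, b = 1053785.


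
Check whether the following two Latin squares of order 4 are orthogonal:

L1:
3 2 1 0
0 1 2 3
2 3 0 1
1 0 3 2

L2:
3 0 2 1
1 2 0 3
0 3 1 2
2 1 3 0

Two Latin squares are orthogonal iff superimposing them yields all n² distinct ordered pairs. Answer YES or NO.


Form the n² = 16 superimposed pairs (L1[i][j], L2[i][j]), row by row (rows and columns indexed from 0):
row 0: (3,3) (2,0) (1,2) (0,1)
row 1: (0,1) (1,2) (2,0) (3,3)
row 2: (2,0) (3,3) (0,1) (1,2)
row 3: (1,2) (0,1) (3,3) (2,0)
Orthogonality requires all 16 pairs distinct.
But the pair (0,1) repeats: cell (0,3) has L1 = 0, L2 = 1, and cell (1,0) has L1 = 0, L2 = 1.
A repeated pair means some other pair never occurs (only 4 distinct pairs out of 16), so the squares are not orthogonal.
Conclusion: NO.

NO


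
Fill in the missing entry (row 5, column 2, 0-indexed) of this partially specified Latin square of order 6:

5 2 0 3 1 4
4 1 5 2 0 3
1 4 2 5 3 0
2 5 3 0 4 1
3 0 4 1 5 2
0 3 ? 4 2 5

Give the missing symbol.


Row 5 contains symbols [0, 2, 3, 4, 5] — missing [1].
Column 2 contains symbols [0, 2, 3, 4, 5] — missing [1].
The missing symbol must appear in both missing sets; intersection = [1].
Therefore the hidden value is 1.

Missing value = 1.


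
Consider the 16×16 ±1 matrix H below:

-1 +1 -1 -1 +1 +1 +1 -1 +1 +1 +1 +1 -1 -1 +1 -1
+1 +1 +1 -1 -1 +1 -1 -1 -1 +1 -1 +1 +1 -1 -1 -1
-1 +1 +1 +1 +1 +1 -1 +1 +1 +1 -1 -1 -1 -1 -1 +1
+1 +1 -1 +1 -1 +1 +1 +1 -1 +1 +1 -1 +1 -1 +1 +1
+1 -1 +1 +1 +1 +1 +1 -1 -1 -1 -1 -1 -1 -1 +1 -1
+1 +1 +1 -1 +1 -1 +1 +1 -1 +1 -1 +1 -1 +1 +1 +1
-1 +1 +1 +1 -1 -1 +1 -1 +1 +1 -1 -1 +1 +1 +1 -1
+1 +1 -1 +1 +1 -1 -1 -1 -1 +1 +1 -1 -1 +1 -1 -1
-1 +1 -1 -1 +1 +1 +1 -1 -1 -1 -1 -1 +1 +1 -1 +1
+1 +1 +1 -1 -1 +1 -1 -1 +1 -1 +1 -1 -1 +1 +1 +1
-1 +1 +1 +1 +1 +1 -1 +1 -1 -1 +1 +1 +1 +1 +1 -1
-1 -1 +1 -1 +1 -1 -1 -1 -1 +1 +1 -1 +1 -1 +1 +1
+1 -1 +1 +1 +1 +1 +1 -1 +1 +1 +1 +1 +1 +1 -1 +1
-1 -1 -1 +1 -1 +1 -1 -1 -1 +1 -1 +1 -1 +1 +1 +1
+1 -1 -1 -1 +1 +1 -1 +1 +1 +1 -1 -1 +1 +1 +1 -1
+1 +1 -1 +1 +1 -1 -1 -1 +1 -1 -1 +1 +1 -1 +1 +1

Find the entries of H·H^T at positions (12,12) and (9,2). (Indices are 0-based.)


Row 2 of H: [-1, 1, 1, 1, 1, 1, -1, 1, 1, 1, -1, -1, -1, -1, -1, 1].
Row 9 of H: [1, 1, 1, -1, -1, 1, -1, -1, 1, -1, 1, -1, -1, 1, 1, 1].
Row 12 of H: [1, -1, 1, 1, 1, 1, 1, -1, 1, 1, 1, 1, 1, 1, -1, 1].
(H·H^T)[12][12] = Σ_j H[12][j]·H[12][j] = (1)² + (-1)² + (1)² + (1)² + (1)² + (1)² + (1)² + (-1)² + (1)² + (1)² + (1)² + (1)² + (1)² + (1)² + (-1)² + (1)² = 1 + 1 + 1 + 1 + 1 + 1 + 1 + 1 + 1 + 1 + 1 + 1 + 1 + 1 + 1 + 1 = 16.
(H·H^T)[9][2] = Σ_j H[9][j]·H[2][j] = (1)·(-1) + (1)·(1) + (1)·(1) + (-1)·(1) + (-1)·(1) + (1)·(1) + (-1)·(-1) + (-1)·(1) + (1)·(1) + (-1)·(1) + (1)·(-1) + (-1)·(-1) + (-1)·(-1) + (1)·(-1) + (1)·(-1) + (1)·(1) = -1 + 1 + 1 + -1 + -1 + 1 + 1 + -1 + 1 + -1 + -1 + 1 + 1 + -1 + -1 + 1 = 0.
So rows 9 and 2 are orthogonal; the diagonal entry equals n = 16.

(12,12) entry = 16; (9,2) entry = 0.


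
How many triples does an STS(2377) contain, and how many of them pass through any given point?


An STS(v) is a 2-(v, 3, 1) BIBD: block size k = 3, λ = 1.
Replication: r(k − 1) = λ(v − 1) ⇒ r·2 = 2377 − 1 = 2376 ⇒ r = 1188.
Block count: bk = vr ⇒ b·3 = 2377·1188 = 2823876 ⇒ b = 941292.
(Check via b = v(v − 1)/6 = 2377·2376/6 = 5647752/6 = 941292.)

r = 1188, b = 941292.


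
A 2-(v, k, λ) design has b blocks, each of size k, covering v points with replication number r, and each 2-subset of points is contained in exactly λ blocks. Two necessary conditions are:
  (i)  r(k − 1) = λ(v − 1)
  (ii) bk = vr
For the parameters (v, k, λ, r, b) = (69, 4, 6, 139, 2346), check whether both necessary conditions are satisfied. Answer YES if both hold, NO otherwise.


Condition (i): r(k − 1) = 139·3 = 417; λ(v − 1) = 6·68 = 408. Match? NO.
Condition (ii): bk = 2346·4 = 9384; vr = 69·139 = 9591. Match? NO.
Both conditions hold? NO.

NO


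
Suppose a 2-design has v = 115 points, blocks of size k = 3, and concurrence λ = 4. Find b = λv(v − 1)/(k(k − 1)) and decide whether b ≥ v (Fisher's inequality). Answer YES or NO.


r = λ(v − 1)/(k − 1) = 4·114/2 = 228.
b = vr/k = 115·228/3 = 8740.
Fisher's inequality: b ≥ v ⇔ 8740 ≥ 115? YES.

YES


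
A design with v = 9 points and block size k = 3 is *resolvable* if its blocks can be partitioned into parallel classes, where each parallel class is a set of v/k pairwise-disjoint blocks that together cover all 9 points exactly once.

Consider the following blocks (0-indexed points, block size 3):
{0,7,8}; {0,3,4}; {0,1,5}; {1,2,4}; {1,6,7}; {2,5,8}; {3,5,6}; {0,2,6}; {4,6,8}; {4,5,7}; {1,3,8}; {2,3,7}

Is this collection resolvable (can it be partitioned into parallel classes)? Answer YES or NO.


v = 9, block size k = 3, number of blocks = 12.
For resolvability, blocks must partition into parallel classes of size v/k = 3.
Total blocks must therefore be a multiple of 3: 12 = 3·4 + 0 ⇒ divisible ✓.
Greedy packing gives 4 candidate class(es). Each should be a full parallel class (size 3, covers all 9 points).
  Class 1 (3 blocks): {0,7,8}; {1,2,4}; {3,5,6}. Points covered: [0, 1, 2, 3, 4, 5, 6, 7, 8].
  Class 2 (3 blocks): {0,3,4}; {1,6,7}; {2,5,8}. Points covered: [0, 1, 2, 3, 4, 5, 6, 7, 8].
  Class 3 (3 blocks): {0,1,5}; {4,6,8}; {2,3,7}. Points covered: [0, 1, 2, 3, 4, 5, 6, 7, 8].
  Class 4 (3 blocks): {0,2,6}; {4,5,7}; {1,3,8}. Points covered: [0, 1, 2, 3, 4, 5, 6, 7, 8].
All classes full (size 3)? YES. All classes cover every point? YES.
Resolvable? YES.

YES


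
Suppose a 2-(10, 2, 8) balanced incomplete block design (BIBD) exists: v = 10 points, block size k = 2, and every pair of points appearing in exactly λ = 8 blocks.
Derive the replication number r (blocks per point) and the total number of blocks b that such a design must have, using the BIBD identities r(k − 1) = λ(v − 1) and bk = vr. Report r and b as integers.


Any 2-(v, k, λ) BIBD satisfies two necessary conditions:
  (i)  Each point sits in r blocks, and counting incidences through any fixed point gives r(k − 1) = λ(v − 1), so r = λ(v − 1)/(k − 1).
  (ii) Total incidences bk = vr, so b = vr/k.
Step 1: r = λ(v − 1)/(k − 1) = 8·(10 − 1)/(2 − 1) = 8·9/1 = 72/1 = 72.
Step 2: b = vr/k = 10·72/2 = 720/2 = 360.
Check integrality: r = 72 ∈ Z ✓, b = 360 ∈ Z ✓.
(These identities are necessary conditions: they determine r and b for any design with these parameters, but do not by themselves prove that one exists.)

r = 72, b = 360.


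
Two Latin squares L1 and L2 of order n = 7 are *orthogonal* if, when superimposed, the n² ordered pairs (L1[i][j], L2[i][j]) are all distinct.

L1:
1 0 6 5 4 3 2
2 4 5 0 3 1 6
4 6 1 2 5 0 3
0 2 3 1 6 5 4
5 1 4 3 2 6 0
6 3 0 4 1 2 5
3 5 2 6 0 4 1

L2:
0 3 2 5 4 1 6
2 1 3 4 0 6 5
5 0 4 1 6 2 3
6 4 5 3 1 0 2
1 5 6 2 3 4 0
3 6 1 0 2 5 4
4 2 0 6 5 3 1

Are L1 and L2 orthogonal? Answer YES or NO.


Form the n² = 49 superimposed pairs (L1[i][j], L2[i][j]), row by row (rows and columns indexed from 0):
row 0: (1,0) (0,3) (6,2) (5,5) (4,4) (3,1) (2,6)
row 1: (2,2) (4,1) (5,3) (0,4) (3,0) (1,6) (6,5)
row 2: (4,5) (6,0) (1,4) (2,1) (5,6) (0,2) (3,3)
row 3: (0,6) (2,4) (3,5) (1,3) (6,1) (5,0) (4,2)
row 4: (5,1) (1,5) (4,6) (3,2) (2,3) (6,4) (0,0)
row 5: (6,3) (3,6) (0,1) (4,0) (1,2) (2,5) (5,4)
row 6: (3,4) (5,2) (2,0) (6,6) (0,5) (4,3) (1,1)
Orthogonality requires all 49 pairs distinct.
Check by first coordinate: for each symbol s of L1, list the L2 entries in the n cells where L1 = s; they must all differ.
  L1 = 0: L2 entries (in reading order) 3, 4, 2, 6, 0, 1, 5 — all 7 distinct ✓
  L1 = 1: L2 entries (in reading order) 0, 6, 4, 3, 5, 2, 1 — all 7 distinct ✓
  L1 = 2: L2 entries (in reading order) 6, 2, 1, 4, 3, 5, 0 — all 7 distinct ✓
  L1 = 3: L2 entries (in reading order) 1, 0, 3, 5, 2, 6, 4 — all 7 distinct ✓
  L1 = 4: L2 entries (in reading order) 4, 1, 5, 2, 6, 0, 3 — all 7 distinct ✓
  L1 = 5: L2 entries (in reading order) 5, 3, 6, 0, 1, 4, 2 — all 7 distinct ✓
  L1 = 6: L2 entries (in reading order) 2, 5, 0, 1, 4, 3, 6 — all 7 distinct ✓
Every symbol of L1 meets every symbol of L2 exactly once, so all 49 pairs are distinct (49 of 49).
Conclusion: YES.

YES


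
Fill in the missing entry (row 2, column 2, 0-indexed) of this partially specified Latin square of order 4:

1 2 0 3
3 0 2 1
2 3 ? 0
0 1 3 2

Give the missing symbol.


Row 2 contains symbols [0, 2, 3] — missing [1].
Column 2 contains symbols [0, 2, 3] — missing [1].
The missing symbol must appear in both missing sets; intersection = [1].
Therefore the hidden value is 1.

Missing value = 1.


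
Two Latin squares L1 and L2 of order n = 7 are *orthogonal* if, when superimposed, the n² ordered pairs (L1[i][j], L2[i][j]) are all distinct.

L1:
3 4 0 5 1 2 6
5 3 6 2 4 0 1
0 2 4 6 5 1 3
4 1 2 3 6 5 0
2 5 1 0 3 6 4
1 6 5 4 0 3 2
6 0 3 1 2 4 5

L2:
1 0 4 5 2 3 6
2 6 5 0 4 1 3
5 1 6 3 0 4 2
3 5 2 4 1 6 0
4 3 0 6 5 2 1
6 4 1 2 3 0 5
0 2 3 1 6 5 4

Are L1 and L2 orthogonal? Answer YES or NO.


Form the n² = 49 superimposed pairs (L1[i][j], L2[i][j]), row by row (rows and columns indexed from 0):
row 0: (3,1) (4,0) (0,4) (5,5) (1,2) (2,3) (6,6)
row 1: (5,2) (3,6) (6,5) (2,0) (4,4) (0,1) (1,3)
row 2: (0,5) (2,1) (4,6) (6,3) (5,0) (1,4) (3,2)
row 3: (4,3) (1,5) (2,2) (3,4) (6,1) (5,6) (0,0)
row 4: (2,4) (5,3) (1,0) (0,6) (3,5) (6,2) (4,1)
row 5: (1,6) (6,4) (5,1) (4,2) (0,3) (3,0) (2,5)
row 6: (6,0) (0,2) (3,3) (1,1) (2,6) (4,5) (5,4)
Orthogonality requires all 49 pairs distinct.
Check by first coordinate: for each symbol s of L1, list the L2 entries in the n cells where L1 = s; they must all differ.
  L1 = 0: L2 entries (in reading order) 4, 1, 5, 0, 6, 3, 2 — all 7 distinct ✓
  L1 = 1: L2 entries (in reading order) 2, 3, 4, 5, 0, 6, 1 — all 7 distinct ✓
  L1 = 2: L2 entries (in reading order) 3, 0, 1, 2, 4, 5, 6 — all 7 distinct ✓
  L1 = 3: L2 entries (in reading order) 1, 6, 2, 4, 5, 0, 3 — all 7 distinct ✓
  L1 = 4: L2 entries (in reading order) 0, 4, 6, 3, 1, 2, 5 — all 7 distinct ✓
  L1 = 5: L2 entries (in reading order) 5, 2, 0, 6, 3, 1, 4 — all 7 distinct ✓
  L1 = 6: L2 entries (in reading order) 6, 5, 3, 1, 2, 4, 0 — all 7 distinct ✓
Every symbol of L1 meets every symbol of L2 exactly once, so all 49 pairs are distinct (49 of 49).
Conclusion: YES.

YES


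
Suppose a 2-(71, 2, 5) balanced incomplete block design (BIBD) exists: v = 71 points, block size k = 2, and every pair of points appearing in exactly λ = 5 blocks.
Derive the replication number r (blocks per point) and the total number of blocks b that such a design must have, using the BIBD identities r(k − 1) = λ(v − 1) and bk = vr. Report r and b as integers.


Any 2-(v, k, λ) BIBD satisfies two necessary conditions:
  (i)  Each point sits in r blocks, and counting incidences through any fixed point gives r(k − 1) = λ(v − 1), so r = λ(v − 1)/(k − 1).
  (ii) Total incidences bk = vr, so b = vr/k.
Step 1: r = λ(v − 1)/(k − 1) = 5·(71 − 1)/(2 − 1) = 5·70/1 = 350/1 = 350.
Step 2: b = vr/k = 71·350/2 = 24850/2 = 12425.
Check integrality: r = 350 ∈ Z ✓, b = 12425 ∈ Z ✓.
(These identities are necessary conditions: they determine r and b for any design with these parameters, but do not by themselves prove that one exists.)

r = 350, b = 12425.


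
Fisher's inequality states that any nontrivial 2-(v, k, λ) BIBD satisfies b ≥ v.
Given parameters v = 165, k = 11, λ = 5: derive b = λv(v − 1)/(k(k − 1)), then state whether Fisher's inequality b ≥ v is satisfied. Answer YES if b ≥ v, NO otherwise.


r = λ(v − 1)/(k − 1) = 5·164/10 = 82.
b = vr/k = 165·82/11 = 1230.
Fisher's inequality: b ≥ v ⇔ 1230 ≥ 165? YES.

YES


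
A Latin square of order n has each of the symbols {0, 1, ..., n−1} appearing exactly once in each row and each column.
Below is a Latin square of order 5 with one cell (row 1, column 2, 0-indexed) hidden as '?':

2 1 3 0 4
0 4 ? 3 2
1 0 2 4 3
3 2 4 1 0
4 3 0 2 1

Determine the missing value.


Row 1 contains symbols [0, 2, 3, 4] — missing [1].
Column 2 contains symbols [0, 2, 3, 4] — missing [1].
The missing symbol must appear in both missing sets; intersection = [1].
Therefore the hidden value is 1.

Missing value = 1.


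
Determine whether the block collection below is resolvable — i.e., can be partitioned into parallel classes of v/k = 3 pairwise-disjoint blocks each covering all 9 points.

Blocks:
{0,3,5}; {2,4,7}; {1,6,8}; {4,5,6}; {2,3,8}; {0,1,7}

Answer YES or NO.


v = 9, block size k = 3, number of blocks = 6.
For resolvability, blocks must partition into parallel classes of size v/k = 3.
Total blocks must therefore be a multiple of 3: 6 = 3·2 + 0 ⇒ divisible ✓.
Greedy packing gives 2 candidate class(es). Each should be a full parallel class (size 3, covers all 9 points).
  Class 1 (3 blocks): {0,3,5}; {2,4,7}; {1,6,8}. Points covered: [0, 1, 2, 3, 4, 5, 6, 7, 8].
  Class 2 (3 blocks): {4,5,6}; {2,3,8}; {0,1,7}. Points covered: [0, 1, 2, 3, 4, 5, 6, 7, 8].
All classes full (size 3)? YES. All classes cover every point? YES.
Resolvable? YES.

YES


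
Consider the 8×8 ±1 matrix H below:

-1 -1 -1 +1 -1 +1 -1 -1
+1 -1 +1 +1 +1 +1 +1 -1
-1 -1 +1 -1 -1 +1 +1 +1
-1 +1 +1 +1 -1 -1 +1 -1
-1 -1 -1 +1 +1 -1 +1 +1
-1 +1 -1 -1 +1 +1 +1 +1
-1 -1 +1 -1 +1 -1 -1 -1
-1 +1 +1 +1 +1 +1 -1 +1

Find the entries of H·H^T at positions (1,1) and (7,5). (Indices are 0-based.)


Row 1 of H: [1, -1, 1, 1, 1, 1, 1, -1].
Row 5 of H: [-1, 1, -1, -1, 1, 1, 1, 1].
Row 7 of H: [-1, 1, 1, 1, 1, 1, -1, 1].
(H·H^T)[1][1] = Σ_j H[1][j]·H[1][j] = (1)² + (-1)² + (1)² + (1)² + (1)² + (1)² + (1)² + (-1)² = 1 + 1 + 1 + 1 + 1 + 1 + 1 + 1 = 8.
(H·H^T)[7][5] = Σ_j H[7][j]·H[5][j] = (-1)·(-1) + (1)·(1) + (1)·(-1) + (1)·(-1) + (1)·(1) + (1)·(1) + (-1)·(1) + (1)·(1) = 1 + 1 + -1 + -1 + 1 + 1 + -1 + 1 = 2.
Rows 7 and 5 are not orthogonal (dot product = 2 ≠ 0), so H is not a Hadamard matrix.

(1,1) entry = 8; (7,5) entry = 2.


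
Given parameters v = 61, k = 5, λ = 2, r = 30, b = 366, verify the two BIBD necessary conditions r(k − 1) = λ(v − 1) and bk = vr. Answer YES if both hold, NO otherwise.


Condition (i): r(k − 1) = 30·4 = 120; λ(v − 1) = 2·60 = 120. Match? YES.
Condition (ii): bk = 366·5 = 1830; vr = 61·30 = 1830. Match? YES.
Both conditions hold? YES.

YES


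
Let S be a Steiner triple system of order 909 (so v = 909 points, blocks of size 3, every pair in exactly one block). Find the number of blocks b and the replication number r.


An STS(v) is a 2-(v, 3, 1) BIBD: block size k = 3, λ = 1.
Replication: r(k − 1) = λ(v − 1) ⇒ r·2 = 909 − 1 = 908 ⇒ r = 454.
Block count: b = v(v − 1)/6 = 909·908/6 = 825372/6 = 137562.
(Check via bk = vr: 137562·3 = 412686 = 909·454 = 412686 ✓.)

r = 454, b = 137562.


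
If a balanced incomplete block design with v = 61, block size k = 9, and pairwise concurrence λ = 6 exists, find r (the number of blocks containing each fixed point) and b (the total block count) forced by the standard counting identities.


Any 2-(v, k, λ) BIBD satisfies two necessary conditions:
  (i)  Each point sits in r blocks, and counting incidences through any fixed point gives r(k − 1) = λ(v − 1), so r = λ(v − 1)/(k − 1).
  (ii) Total incidences bk = vr, so b = vr/k.
Step 1: r = λ(v − 1)/(k − 1) = 6·(61 − 1)/(9 − 1) = 6·60/8 = 360/8 = 45.
Step 2: b = vr/k = 61·45/9 = 2745/9 = 305.
Check integrality: r = 45 ∈ Z ✓, b = 305 ∈ Z ✓.
(These identities are necessary conditions: they determine r and b for any design with these parameters, but do not by themselves prove that one exists.)

r = 45, b = 305.


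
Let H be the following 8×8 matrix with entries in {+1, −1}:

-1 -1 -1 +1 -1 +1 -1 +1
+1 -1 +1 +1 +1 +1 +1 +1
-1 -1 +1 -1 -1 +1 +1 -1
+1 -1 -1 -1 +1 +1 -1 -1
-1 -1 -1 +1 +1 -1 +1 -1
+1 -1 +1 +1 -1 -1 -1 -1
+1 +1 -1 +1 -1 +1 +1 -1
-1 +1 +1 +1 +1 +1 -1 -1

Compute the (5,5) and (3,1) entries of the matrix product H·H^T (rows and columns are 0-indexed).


Row 1 of H: [1, -1, 1, 1, 1, 1, 1, 1].
Row 3 of H: [1, -1, -1, -1, 1, 1, -1, -1].
Row 5 of H: [1, -1, 1, 1, -1, -1, -1, -1].
(H·H^T)[5][5] = Σ_j H[5][j]·H[5][j] = (1)² + (-1)² + (1)² + (1)² + (-1)² + (-1)² + (-1)² + (-1)² = 1 + 1 + 1 + 1 + 1 + 1 + 1 + 1 = 8.
(H·H^T)[3][1] = Σ_j H[3][j]·H[1][j] = (1)·(1) + (-1)·(-1) + (-1)·(1) + (-1)·(1) + (1)·(1) + (1)·(1) + (-1)·(1) + (-1)·(1) = 1 + 1 + -1 + -1 + 1 + 1 + -1 + -1 = 0.
So rows 3 and 1 are orthogonal; the diagonal entry equals n = 8.

(5,5) entry = 8; (3,1) entry = 0.


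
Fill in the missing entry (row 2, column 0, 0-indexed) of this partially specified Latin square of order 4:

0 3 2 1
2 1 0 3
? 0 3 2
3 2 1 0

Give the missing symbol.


Row 2 contains symbols [0, 2, 3] — missing [1].
Column 0 contains symbols [0, 2, 3] — missing [1].
The missing symbol must appear in both missing sets; intersection = [1].
Therefore the hidden value is 1.

Missing value = 1.


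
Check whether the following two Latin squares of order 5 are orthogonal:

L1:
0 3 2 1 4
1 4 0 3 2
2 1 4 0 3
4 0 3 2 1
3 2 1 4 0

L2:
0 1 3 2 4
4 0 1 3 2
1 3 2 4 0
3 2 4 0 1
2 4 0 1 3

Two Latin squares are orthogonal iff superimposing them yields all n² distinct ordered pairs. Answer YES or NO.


Form the n² = 25 superimposed pairs (L1[i][j], L2[i][j]), row by row (rows and columns indexed from 0):
row 0: (0,0) (3,1) (2,3) (1,2) (4,4)
row 1: (1,4) (4,0) (0,1) (3,3) (2,2)
row 2: (2,1) (1,3) (4,2) (0,4) (3,0)
row 3: (4,3) (0,2) (3,4) (2,0) (1,1)
row 4: (3,2) (2,4) (1,0) (4,1) (0,3)
Orthogonality requires all 25 pairs distinct.
Check by first coordinate: for each symbol s of L1, list the L2 entries in the n cells where L1 = s; they must all differ.
  L1 = 0: L2 entries (in reading order) 0, 1, 4, 2, 3 — all 5 distinct ✓
  L1 = 1: L2 entries (in reading order) 2, 4, 3, 1, 0 — all 5 distinct ✓
  L1 = 2: L2 entries (in reading order) 3, 2, 1, 0, 4 — all 5 distinct ✓
  L1 = 3: L2 entries (in reading order) 1, 3, 0, 4, 2 — all 5 distinct ✓
  L1 = 4: L2 entries (in reading order) 4, 0, 2, 3, 1 — all 5 distinct ✓
Every symbol of L1 meets every symbol of L2 exactly once, so all 25 pairs are distinct (25 of 25).
Conclusion: YES.

YES


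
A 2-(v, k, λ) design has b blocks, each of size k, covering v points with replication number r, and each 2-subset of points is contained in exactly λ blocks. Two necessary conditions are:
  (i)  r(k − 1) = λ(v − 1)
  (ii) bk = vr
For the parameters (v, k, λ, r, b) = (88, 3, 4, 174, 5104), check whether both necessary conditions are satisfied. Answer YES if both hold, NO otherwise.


Condition (i): r(k − 1) = 174·2 = 348; λ(v − 1) = 4·87 = 348. Match? YES.
Condition (ii): bk = 5104·3 = 15312; vr = 88·174 = 15312. Match? YES.
Both conditions hold? YES.

YES


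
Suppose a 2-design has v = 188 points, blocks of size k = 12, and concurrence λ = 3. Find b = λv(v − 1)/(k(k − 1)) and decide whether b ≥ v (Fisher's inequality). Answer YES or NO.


r = λ(v − 1)/(k − 1) = 3·187/11 = 51.
b = vr/k = 188·51/12 = 799.
Fisher's inequality: b ≥ v ⇔ 799 ≥ 188? YES.

YES


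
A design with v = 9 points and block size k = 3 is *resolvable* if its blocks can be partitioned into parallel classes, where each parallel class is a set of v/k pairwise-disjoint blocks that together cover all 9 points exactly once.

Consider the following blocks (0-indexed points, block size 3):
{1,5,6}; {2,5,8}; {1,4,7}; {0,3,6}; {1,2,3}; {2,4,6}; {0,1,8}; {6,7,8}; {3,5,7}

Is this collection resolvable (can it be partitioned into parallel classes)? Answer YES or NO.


v = 9, block size k = 3, number of blocks = 9.
For resolvability, blocks must partition into parallel classes of size v/k = 3.
Total blocks must therefore be a multiple of 3: 9 = 3·3 + 0 ⇒ divisible ✓.
Consider block {1,5,6}. It intersects every other block in the collection, so no parallel class of size 3 can contain it.
Since every block must belong to some parallel class in a resolution, the collection cannot be partitioned into parallel classes.
Resolvable? NO.

NO


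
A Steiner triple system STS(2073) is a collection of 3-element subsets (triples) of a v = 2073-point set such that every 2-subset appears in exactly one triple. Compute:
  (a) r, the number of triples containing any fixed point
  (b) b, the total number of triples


An STS(v) is a 2-(v, 3, 1) BIBD: block size k = 3, λ = 1.
Replication: r(k − 1) = λ(v − 1) ⇒ r·2 = 2073 − 1 = 2072 ⇒ r = 1036.
Block count: bk = vr ⇒ b·3 = 2073·1036 = 2147628 ⇒ b = 715876.
(Check via b = v(v − 1)/6 = 2073·2072/6 = 4295256/6 = 715876.)

r = 1036, b = 715876.


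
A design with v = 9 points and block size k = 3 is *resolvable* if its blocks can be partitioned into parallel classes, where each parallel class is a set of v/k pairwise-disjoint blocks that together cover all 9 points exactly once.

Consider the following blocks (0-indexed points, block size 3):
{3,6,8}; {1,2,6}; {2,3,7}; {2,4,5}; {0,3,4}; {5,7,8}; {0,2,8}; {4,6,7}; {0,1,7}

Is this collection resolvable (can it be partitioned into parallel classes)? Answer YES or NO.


v = 9, block size k = 3, number of blocks = 9.
For resolvability, blocks must partition into parallel classes of size v/k = 3.
Total blocks must therefore be a multiple of 3: 9 = 3·3 + 0 ⇒ divisible ✓.
Consider block {2,3,7}. It intersects every other block in the collection, so no parallel class of size 3 can contain it.
Since every block must belong to some parallel class in a resolution, the collection cannot be partitioned into parallel classes.
Resolvable? NO.

NO


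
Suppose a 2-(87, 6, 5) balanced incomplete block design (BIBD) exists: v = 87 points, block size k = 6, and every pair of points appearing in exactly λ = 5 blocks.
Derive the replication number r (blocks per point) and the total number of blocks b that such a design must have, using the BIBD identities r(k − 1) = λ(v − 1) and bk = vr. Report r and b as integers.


Any 2-(v, k, λ) BIBD satisfies two necessary conditions:
  (i)  Each point sits in r blocks, and counting incidences through any fixed point gives r(k − 1) = λ(v − 1), so r = λ(v − 1)/(k − 1).
  (ii) Total incidences bk = vr, so b = vr/k.
Step 1: r = λ(v − 1)/(k − 1) = 5·(87 − 1)/(6 − 1) = 5·86/5 = 430/5 = 86.
Step 2: b = vr/k = 87·86/6 = 7482/6 = 1247.
Check integrality: r = 86 ∈ Z ✓, b = 1247 ∈ Z ✓.
(These identities are necessary conditions: they determine r and b for any design with these parameters, but do not by themselves prove that one exists.)

r = 86, b = 1247.


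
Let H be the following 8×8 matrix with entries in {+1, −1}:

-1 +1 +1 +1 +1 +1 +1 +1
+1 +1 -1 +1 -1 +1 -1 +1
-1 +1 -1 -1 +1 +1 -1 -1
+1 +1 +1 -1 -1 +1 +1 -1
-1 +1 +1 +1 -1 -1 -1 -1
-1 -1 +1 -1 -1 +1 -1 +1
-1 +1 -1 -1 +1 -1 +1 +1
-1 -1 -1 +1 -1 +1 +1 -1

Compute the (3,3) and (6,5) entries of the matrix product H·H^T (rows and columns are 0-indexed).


Row 3 of H: [1, 1, 1, -1, -1, 1, 1, -1].
Row 5 of H: [-1, -1, 1, -1, -1, 1, -1, 1].
Row 6 of H: [-1, 1, -1, -1, 1, -1, 1, 1].
(H·H^T)[3][3] = Σ_j H[3][j]·H[3][j] = (1)² + (1)² + (1)² + (-1)² + (-1)² + (1)² + (1)² + (-1)² = 1 + 1 + 1 + 1 + 1 + 1 + 1 + 1 = 8.
(H·H^T)[6][5] = Σ_j H[6][j]·H[5][j] = (-1)·(-1) + (1)·(-1) + (-1)·(1) + (-1)·(-1) + (1)·(-1) + (-1)·(1) + (1)·(-1) + (1)·(1) = 1 + -1 + -1 + 1 + -1 + -1 + -1 + 1 = -2.
Rows 6 and 5 are not orthogonal (dot product = -2 ≠ 0), so H is not a Hadamard matrix.

(3,3) entry = 8; (6,5) entry = -2.


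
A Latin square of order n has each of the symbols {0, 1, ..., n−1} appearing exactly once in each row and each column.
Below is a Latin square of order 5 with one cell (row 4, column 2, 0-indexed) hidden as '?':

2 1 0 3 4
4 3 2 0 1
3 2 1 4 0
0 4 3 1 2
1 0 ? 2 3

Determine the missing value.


Row 4 contains symbols [0, 1, 2, 3] — missing [4].
Column 2 contains symbols [0, 1, 2, 3] — missing [4].
The missing symbol must appear in both missing sets; intersection = [4].
Therefore the hidden value is 4.

Missing value = 4.


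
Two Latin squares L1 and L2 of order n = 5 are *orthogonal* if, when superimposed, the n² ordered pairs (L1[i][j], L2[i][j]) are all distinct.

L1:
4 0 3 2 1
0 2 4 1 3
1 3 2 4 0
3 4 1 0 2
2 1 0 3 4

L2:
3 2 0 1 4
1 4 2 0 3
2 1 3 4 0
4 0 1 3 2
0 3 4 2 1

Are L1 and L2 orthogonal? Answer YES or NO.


Form the n² = 25 superimposed pairs (L1[i][j], L2[i][j]), row by row (rows and columns indexed from 0):
row 0: (4,3) (0,2) (3,0) (2,1) (1,4)
row 1: (0,1) (2,4) (4,2) (1,0) (3,3)
row 2: (1,2) (3,1) (2,3) (4,4) (0,0)
row 3: (3,4) (4,0) (1,1) (0,3) (2,2)
row 4: (2,0) (1,3) (0,4) (3,2) (4,1)
Orthogonality requires all 25 pairs distinct.
Check by first coordinate: for each symbol s of L1, list the L2 entries in the n cells where L1 = s; they must all differ.
  L1 = 0: L2 entries (in reading order) 2, 1, 0, 3, 4 — all 5 distinct ✓
  L1 = 1: L2 entries (in reading order) 4, 0, 2, 1, 3 — all 5 distinct ✓
  L1 = 2: L2 entries (in reading order) 1, 4, 3, 2, 0 — all 5 distinct ✓
  L1 = 3: L2 entries (in reading order) 0, 3, 1, 4, 2 — all 5 distinct ✓
  L1 = 4: L2 entries (in reading order) 3, 2, 4, 0, 1 — all 5 distinct ✓
Every symbol of L1 meets every symbol of L2 exactly once, so all 25 pairs are distinct (25 of 25).
Conclusion: YES.

YES


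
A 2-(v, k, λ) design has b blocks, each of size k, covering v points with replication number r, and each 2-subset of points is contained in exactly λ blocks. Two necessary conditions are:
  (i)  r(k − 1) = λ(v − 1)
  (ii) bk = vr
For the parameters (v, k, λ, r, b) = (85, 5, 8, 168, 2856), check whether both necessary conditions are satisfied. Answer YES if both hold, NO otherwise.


Condition (i): r(k − 1) = 168·4 = 672; λ(v − 1) = 8·84 = 672. Match? YES.
Condition (ii): bk = 2856·5 = 14280; vr = 85·168 = 14280. Match? YES.
Both conditions hold? YES.

YES


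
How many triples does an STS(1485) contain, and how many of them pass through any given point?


An STS(v) is a 2-(v, 3, 1) BIBD: block size k = 3, λ = 1.
Replication: r(k − 1) = λ(v − 1) ⇒ r·2 = 1485 − 1 = 1484 ⇒ r = 742.
Block count: b = v(v − 1)/6 = 1485·1484/6 = 2203740/6 = 367290.
(Check via bk = vr: 367290·3 = 1101870 = 1485·742 = 1101870 ✓.)

r = 742, b = 367290.


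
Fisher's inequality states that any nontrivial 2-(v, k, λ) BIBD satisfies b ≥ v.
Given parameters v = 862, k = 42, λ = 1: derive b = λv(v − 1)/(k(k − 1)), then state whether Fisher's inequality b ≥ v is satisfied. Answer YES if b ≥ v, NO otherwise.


b = λv(v − 1)/(k(k − 1)) = 1·862·861/(42·41) = 742182/1722 = 431.
Compare with v = 862: b < v, so Fisher's inequality fails.

NO


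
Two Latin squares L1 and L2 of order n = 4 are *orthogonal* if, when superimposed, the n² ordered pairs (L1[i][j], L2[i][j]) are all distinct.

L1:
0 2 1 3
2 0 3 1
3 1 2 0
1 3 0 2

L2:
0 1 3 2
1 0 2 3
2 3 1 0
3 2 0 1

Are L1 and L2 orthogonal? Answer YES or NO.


Form the n² = 16 superimposed pairs (L1[i][j], L2[i][j]), row by row (rows and columns indexed from 0):
row 0: (0,0) (2,1) (1,3) (3,2)
row 1: (2,1) (0,0) (3,2) (1,3)
row 2: (3,2) (1,3) (2,1) (0,0)
row 3: (1,3) (3,2) (0,0) (2,1)
Orthogonality requires all 16 pairs distinct.
But the pair (2,1) repeats: cell (0,1) has L1 = 2, L2 = 1, and cell (1,0) has L1 = 2, L2 = 1.
A repeated pair means some other pair never occurs (only 4 distinct pairs out of 16), so the squares are not orthogonal.
Conclusion: NO.

NO


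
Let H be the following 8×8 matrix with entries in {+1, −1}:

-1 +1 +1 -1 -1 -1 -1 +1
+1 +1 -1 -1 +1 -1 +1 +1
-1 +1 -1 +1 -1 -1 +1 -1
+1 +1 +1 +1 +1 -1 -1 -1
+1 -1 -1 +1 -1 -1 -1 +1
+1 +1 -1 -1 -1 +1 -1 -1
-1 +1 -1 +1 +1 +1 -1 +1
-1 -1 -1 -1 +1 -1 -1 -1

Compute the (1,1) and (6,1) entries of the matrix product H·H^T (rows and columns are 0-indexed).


Row 1 of H: [1, 1, -1, -1, 1, -1, 1, 1].
Row 6 of H: [-1, 1, -1, 1, 1, 1, -1, 1].
(H·H^T)[1][1] = Σ_j H[1][j]·H[1][j] = (1)² + (1)² + (-1)² + (-1)² + (1)² + (-1)² + (1)² + (1)² = 1 + 1 + 1 + 1 + 1 + 1 + 1 + 1 = 8.
(H·H^T)[6][1] = Σ_j H[6][j]·H[1][j] = (-1)·(1) + (1)·(1) + (-1)·(-1) + (1)·(-1) + (1)·(1) + (1)·(-1) + (-1)·(1) + (1)·(1) = -1 + 1 + 1 + -1 + 1 + -1 + -1 + 1 = 0.
So rows 6 and 1 are orthogonal; the diagonal entry equals n = 8.

(1,1) entry = 8; (6,1) entry = 0.


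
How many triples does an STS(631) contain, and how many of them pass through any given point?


An STS(v) is a 2-(v, 3, 1) BIBD: block size k = 3, λ = 1.
Replication: r(k − 1) = λ(v − 1) ⇒ r·2 = 631 − 1 = 630 ⇒ r = 315.
Block count: bk = vr ⇒ b·3 = 631·315 = 198765 ⇒ b = 66255.
(Check via b = v(v − 1)/6 = 631·630/6 = 397530/6 = 66255.)

r = 315, b = 66255.


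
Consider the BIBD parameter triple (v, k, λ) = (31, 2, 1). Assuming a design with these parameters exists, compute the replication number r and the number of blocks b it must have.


Any 2-(v, k, λ) BIBD satisfies two necessary conditions:
  (i)  Each point sits in r blocks, and counting incidences through any fixed point gives r(k − 1) = λ(v − 1), so r = λ(v − 1)/(k − 1).
  (ii) Total incidences bk = vr, so b = vr/k.
Step 1: r = λ(v − 1)/(k − 1) = 1·(31 − 1)/(2 − 1) = 1·30/1 = 30/1 = 30.
Step 2: b = vr/k = 31·30/2 = 930/2 = 465.
Check integrality: r = 30 ∈ Z ✓, b = 465 ∈ Z ✓.
(These identities are necessary conditions: they determine r and b for any design with these parameters, but do not by themselves prove that one exists.)

r = 30, b = 465.


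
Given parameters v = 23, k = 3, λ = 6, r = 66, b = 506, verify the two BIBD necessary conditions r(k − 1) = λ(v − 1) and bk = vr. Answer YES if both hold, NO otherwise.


Condition (i): r(k − 1) = 66·2 = 132; λ(v − 1) = 6·22 = 132. Match? YES.
Condition (ii): bk = 506·3 = 1518; vr = 23·66 = 1518. Match? YES.
Both conditions hold? YES.

YES


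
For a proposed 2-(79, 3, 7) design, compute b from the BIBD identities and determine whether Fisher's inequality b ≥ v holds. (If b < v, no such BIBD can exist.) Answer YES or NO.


r = λ(v − 1)/(k − 1) = 7·78/2 = 273.
b = vr/k = 79·273/3 = 7189.
Fisher's inequality: b ≥ v ⇔ 7189 ≥ 79? YES.

YES


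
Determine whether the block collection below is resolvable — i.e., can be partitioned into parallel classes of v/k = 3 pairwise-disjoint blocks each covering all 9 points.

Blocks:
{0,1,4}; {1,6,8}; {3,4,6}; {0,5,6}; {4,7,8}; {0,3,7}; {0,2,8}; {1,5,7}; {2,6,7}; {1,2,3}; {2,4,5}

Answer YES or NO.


v = 9, block size k = 3, number of blocks = 11.
For resolvability, blocks must partition into parallel classes of size v/k = 3.
Total blocks must therefore be a multiple of 3: 11 = 3·3 + 2 ⇒ not divisible ✗.
Resolvable? NO.

NO
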